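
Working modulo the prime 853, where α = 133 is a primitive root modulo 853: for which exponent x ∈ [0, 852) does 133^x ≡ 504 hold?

Baby-step giant-step with m = ceil(sqrt(852)) = 30.
Baby table (133^j mod 853 for j=0..29):
  0:1  1:133  2:629  3:63  4:702  5:389  6:557  7:723
  8:623  9:118  10:340  11:11  12:610  13:95  14:693  15:45
  16:14  17:156  18:276  19:29  20:445  21:328  22:121  23:739
  24:192  25:799  26:495  27:154  28:10  29:477
Giant step factor: 133^(-30) ≡ 730 (mod 853).
Scan 504·730^i mod 853 for i = 0, 1, …:
  i=0: 504   i=1: 277   i=2: 49   i=3: 797
  i=4: 64   i=5: 658   i=6: 101   i=7: 372
  i=8: 306   i=9: 747     …   i=23: 185
  i=24: 276
Match at i=24, j=18: x = 24·30 + 18 = 738.

738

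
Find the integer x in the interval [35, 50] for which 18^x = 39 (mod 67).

40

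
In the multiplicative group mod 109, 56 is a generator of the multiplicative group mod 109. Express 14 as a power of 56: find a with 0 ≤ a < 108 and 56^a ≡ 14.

67

Baby-step giant-step with m = ceil(sqrt(108)) = 11.
Baby table (56^j mod 109 for j=0..10):
  0:1  1:56  2:84  3:17  4:80  5:11  6:71  7:52
  8:78  9:8  10:12
Giant step factor: 56^(-11) ≡ 103 (mod 109).
Scan 14·103^i mod 109 for i = 0, 1, …:
  i=0: 14   i=1: 25   i=2: 68   i=3: 28
  i=4: 50   i=5: 27   i=6: 56
Match at i=6, j=1: a = 6·11 + 1 = 67.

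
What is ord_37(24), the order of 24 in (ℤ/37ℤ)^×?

36

The order of 24 must divide p − 1 = 36 = 2^2 · 3^2.
Divisors: 1, 2, 3, 4, 6, 9, 12, 18, 36.
Check each in increasing order: 24^1 ≡ 24;  24^2 ≡ 21;  24^3 ≡ 23;  24^4 ≡ 34;  24^6 ≡ 11;  24^9 ≡ 31;  24^12 ≡ 10;  24^18 ≡ 36;  24^36 ≡ 1.
Smallest exponent giving 1 is 36.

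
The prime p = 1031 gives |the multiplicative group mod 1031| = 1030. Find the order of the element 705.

515

The order of 705 must divide p − 1 = 1030 = 2 · 5 · 103.
Divisors: 1, 2, 5, 10, 103, 206, 515, 1030.
Check each in increasing order: 705^1 ≡ 705;  705^2 ≡ 83;  705^5 ≡ 735;  705^10 ≡ 1012;  705^103 ≡ 660;  705^206 ≡ 518;  705^515 ≡ 1.
Smallest exponent giving 1 is 515.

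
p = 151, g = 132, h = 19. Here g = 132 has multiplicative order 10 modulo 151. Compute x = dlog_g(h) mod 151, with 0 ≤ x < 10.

6

Successive powers of 132 modulo 151:
  132^0=1  132^1=132  132^2=59  132^3=87  132^4=8  132^5=150
  132^6=19
So 132^6 ≡ 19 (mod 151), giving x = 6.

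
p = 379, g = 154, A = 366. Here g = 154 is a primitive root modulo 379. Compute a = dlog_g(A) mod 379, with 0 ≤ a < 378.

202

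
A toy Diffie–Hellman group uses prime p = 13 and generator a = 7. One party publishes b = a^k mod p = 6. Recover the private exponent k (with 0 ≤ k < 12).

7

Successive powers of 7 modulo 13:
  7^0=1  7^1=7  7^2=10  7^3=5  7^4=9  7^5=11
  7^6=12  7^7=6
So 7^7 ≡ 6 (mod 13), giving k = 7.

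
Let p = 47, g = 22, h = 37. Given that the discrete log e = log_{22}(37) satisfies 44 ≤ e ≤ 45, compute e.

44

Compute 22^44 mod 47 = 37, then multiply by 22 repeatedly:
  22^44=37
Found 37 at exponent 44.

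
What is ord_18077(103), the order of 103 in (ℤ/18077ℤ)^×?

9038

The order of 103 must divide p − 1 = 18076 = 2^2 · 4519.
Divisors: 1, 2, 4, 4519, 9038, 18076.
Check each in increasing order: 103^1 ≡ 103;  103^2 ≡ 10609;  103^4 ≡ 3479;  103^4519 ≡ 18076;  103^9038 ≡ 1.
Smallest exponent giving 1 is 9038.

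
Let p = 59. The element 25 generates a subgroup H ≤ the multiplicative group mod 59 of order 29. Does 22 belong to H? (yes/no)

yes

22 ∈ ⟨25⟩ iff 22^29 ≡ 1 (mod 59), since |⟨25⟩| = 29.
22^29 mod 59 = 1.
Since 1 = 1, 22 lies in the subgroup.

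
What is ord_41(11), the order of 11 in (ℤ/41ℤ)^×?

40

The order of 11 must divide p − 1 = 40 = 2^3 · 5.
Divisors: 1, 2, 4, 5, 8, 10, 20, 40.
Check each in increasing order: 11^1 ≡ 11;  11^2 ≡ 39;  11^4 ≡ 4;  11^5 ≡ 3;  11^8 ≡ 16;  11^10 ≡ 9;  11^20 ≡ 40;  11^40 ≡ 1.
Smallest exponent giving 1 is 40.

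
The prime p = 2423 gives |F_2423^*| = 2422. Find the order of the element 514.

346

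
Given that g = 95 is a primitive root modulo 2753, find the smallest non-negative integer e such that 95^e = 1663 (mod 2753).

Baby-step giant-step with m = ceil(sqrt(2752)) = 53.
Baby table (95^j mod 2753 for j=0..52):
  0:1  1:95  2:766  3:1192  4:367  5:1829  6:316  7:2490
  8:2545  9:2264  10:346  11:2587  12:748  13:2235  14:344  15:2397
  16:1969  17:2604  18:2363  19:1492  20:1337  21:377  22:26  23:2470
  24:645  25:709  26:1283  27:753  28:2710  29:1421  30:98  31:1051
  32:737  33:1190  34:177  35:297  36:685  37:1756  38:1640  39:1632
  40:872  41:250  42:1726  43:1543  44:676  45:901  46:252  47:1916
  48:322  49:307  50:1635  51:1157  52:2548
Giant step factor: 95^(-53) ≡ 1363 (mod 2753).
Scan 1663·1363^i mod 2753 for i = 0, 1, …:
  i=0: 1663   i=1: 950   i=2: 940   i=3: 1075
  i=4: 629   i=5: 1144   i=6: 1074   i=7: 2019
  i=8: 1650   i=9: 2502     …   i=40: 1067
  i=41: 737
Match at i=41, j=32: e = 41·53 + 32 = 2205.

2205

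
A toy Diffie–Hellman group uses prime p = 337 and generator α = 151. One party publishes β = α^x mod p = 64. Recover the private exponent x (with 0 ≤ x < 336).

96

Baby-step giant-step with m = ceil(sqrt(336)) = 19.
Baby table (151^j mod 337 for j=0..18):
  0:1  1:151  2:222  3:159  4:82  5:250  6:6  7:232
  8:321  9:280  10:155  11:152  12:36  13:44  14:241  15:332
  16:256  17:238  18:216
Giant step factor: 151^(-19) ≡ 60 (mod 337).
Scan 64·60^i mod 337 for i = 0, 1, …:
  i=0: 64   i=1: 133   i=2: 229   i=3: 260
  i=4: 98   i=5: 151
Match at i=5, j=1: x = 5·19 + 1 = 96.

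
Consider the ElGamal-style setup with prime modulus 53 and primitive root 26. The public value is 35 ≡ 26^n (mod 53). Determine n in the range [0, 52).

Successive powers of 26 modulo 53:
  26^0=1  26^1=26  26^2=40  26^3=33  26^4=10  26^5=48
  26^6=29  26^7=12  26^8=47  26^9=3  26^10=25  26^11=14
  26^12=46  26^13=30  26^14=38  26^15=34  26^16=36  26^17=35
So 26^17 ≡ 35 (mod 53), giving n = 17.

17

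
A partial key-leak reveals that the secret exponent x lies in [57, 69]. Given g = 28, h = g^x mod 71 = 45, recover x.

Compute 28^57 mod 71 = 69, then multiply by 28 repeatedly:
  28^57=69  28^58=15  28^59=65  28^60=45
Found 45 at exponent 60.

60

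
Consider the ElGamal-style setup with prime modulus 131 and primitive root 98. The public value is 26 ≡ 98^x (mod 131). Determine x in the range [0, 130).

23

Baby-step giant-step with m = ceil(sqrt(130)) = 12.
Baby table (98^j mod 131 for j=0..11):
  0:1  1:98  2:41  3:88  4:109  5:71  6:15  7:29
  8:91  9:10  10:63  11:17
Giant step factor: 98^(-12) ≡ 46 (mod 131).
Scan 26·46^i mod 131 for i = 0, 1, …:
  i=0: 26   i=1: 17
Match at i=1, j=11: x = 1·12 + 11 = 23.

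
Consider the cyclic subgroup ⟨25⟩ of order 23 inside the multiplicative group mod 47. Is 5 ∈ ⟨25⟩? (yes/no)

no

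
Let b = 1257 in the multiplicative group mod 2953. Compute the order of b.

738

The order of 1257 must divide p − 1 = 2952 = 2^3 · 3^2 · 41.
Divisors: 1, 2, 3, 4, 6, 8, 9, 12, 18, 24, 36, 41, 72, 82, 123, 164, 246, 328, 369, 492, 738, 984, 1476, 2952.
Check each in increasing order: 1257^1 ≡ 1257;  1257^2 ≡ 194;  1257^3 ≡ 1712;  1257^4 ≡ 2200;  1257^6 ≡ 1568;  1257^8 ≡ 33;  1257^9 ≡ 139;  1257^12 ≡ 1728;  1257^18 ≡ 1603;  1257^24 ≡ 501;  1257^36 ≡ 499;  1257^41 ≡ 653;  1257^72 ≡ 949;  1257^82 ≡ 1177;  1257^123 ≡ 801;  1257^164 ≡ 372;  1257^246 ≡ 800;  1257^328 ≡ 2546;  1257^369 ≡ 2952;  1257^492 ≡ 2152;  1257^738 ≡ 1.
Smallest exponent giving 1 is 738.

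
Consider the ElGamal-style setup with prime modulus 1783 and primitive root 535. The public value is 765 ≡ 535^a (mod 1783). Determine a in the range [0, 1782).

309

Baby-step giant-step with m = ceil(sqrt(1782)) = 43.
Baby table (535^j mod 1783 for j=0..42):
  0:1  1:535  2:945  3:986  4:1525  5:1044  6:461  7:581
  8:593  9:1664  10:523  11:1657  12:344  13:391  14:574  15:414
  16:398  17:753  18:1680  19:168  20:730  21:73  22:1612  23:1231
  24:658  25:779  26:1326  27:1559  28:1404  29:497  30:228  31:736
  32:1500  33:150  34:15  35:893  36:1694  37:526  38:1479  39:1396
  40:1566  41:1583  42:1763
Giant step factor: 535^(-43) ≡ 891 (mod 1783).
Scan 765·891^i mod 1783 for i = 0, 1, …:
  i=0: 765   i=1: 509   i=2: 637   i=3: 573
  i=4: 605   i=5: 589   i=6: 597   i=7: 593
Match at i=7, j=8: a = 7·43 + 8 = 309.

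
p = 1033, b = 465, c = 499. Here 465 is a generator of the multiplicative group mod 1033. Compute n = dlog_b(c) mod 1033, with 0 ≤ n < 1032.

183

Baby-step giant-step with m = ceil(sqrt(1032)) = 33.
Baby table (465^j mod 1033 for j=0..32):
  0:1  1:465  2:328  3:669  4:152  5:436  6:272  7:454
  8:378  9:160  10:24  11:830  12:641  13:561  14:549  15:134
  16:330  17:566  18:808  19:741  20:576  21:293  22:922  23:35
  24:780  25:117  26:689  27:155  28:798  29:223  30:395  31:834
  32:435
Giant step factor: 465^(-33) ≡ 471 (mod 1033).
Scan 499·471^i mod 1033 for i = 0, 1, …:
  i=0: 499   i=1: 538   i=2: 313   i=3: 737
  i=4: 39   i=5: 808
Match at i=5, j=18: n = 5·33 + 18 = 183.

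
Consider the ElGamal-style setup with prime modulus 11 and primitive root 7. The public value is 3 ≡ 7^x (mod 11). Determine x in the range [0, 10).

Successive powers of 7 modulo 11:
  7^0=1  7^1=7  7^2=5  7^3=2  7^4=3
So 7^4 ≡ 3 (mod 11), giving x = 4.

4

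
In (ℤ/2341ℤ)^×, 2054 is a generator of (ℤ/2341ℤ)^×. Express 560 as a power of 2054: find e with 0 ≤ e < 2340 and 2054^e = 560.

1403

Baby-step giant-step with m = ceil(sqrt(2340)) = 49.
Baby table (2054^j mod 2341 for j=0..48):
  0:1  1:2054  2:434  3:1856  4:1076  5:200  6:1125  7:183
  8:1322  9:2169  10:203  11:264  12:1485  13:2208  14:715  15:803
  16:1298  17:2034  18:1492  19:199  20:1412  21:2090  22:1807  23:1093
  24:3  25:1480  26:1302  27:886  28:887  29:600  30:1034  31:549
  32:1625  33:1825  34:609  35:792  36:2114  37:1942  38:2145  39:68
  40:1553  41:1420  42:2135  43:597  44:1895  45:1588  46:739  47:938
  48:9
Giant step factor: 2054^(-49) ≡ 474 (mod 2341).
Scan 560·474^i mod 2341 for i = 0, 1, …:
  i=0: 560   i=1: 907   i=2: 1515   i=3: 1764
  i=4: 399   i=5: 1846   i=6: 1811   i=7: 1608
  i=8: 1367   i=9: 1842     …   i=27: 579
  i=28: 549
Match at i=28, j=31: e = 28·49 + 31 = 1403.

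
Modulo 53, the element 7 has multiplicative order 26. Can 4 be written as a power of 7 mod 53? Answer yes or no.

4 ∈ ⟨7⟩ iff 4^26 ≡ 1 (mod 53), since |⟨7⟩| = 26.
4^26 mod 53 = 1.
Since 1 = 1, 4 lies in the subgroup.

yes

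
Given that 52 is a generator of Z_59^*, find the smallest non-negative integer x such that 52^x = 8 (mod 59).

5

Baby-step giant-step with m = ceil(sqrt(58)) = 8.
Baby table (52^j mod 59 for j=0..7):
  0:1  1:52  2:49  3:11  4:41  5:8  6:3  7:38
Giant step factor: 52^(-8) ≡ 57 (mod 59).
Scan 8·57^i mod 59 for i = 0, 1, …:
  i=0: 8
Match at i=0, j=5: x = 0·8 + 5 = 5.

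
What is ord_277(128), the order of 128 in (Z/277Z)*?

92

The order of 128 must divide p − 1 = 276 = 2^2 · 3 · 23.
Divisors: 1, 2, 3, 4, 6, 12, 23, 46, 69, 92, 138, 276.
Check each in increasing order: 128^1 ≡ 128;  128^2 ≡ 41;  128^3 ≡ 262;  128^4 ≡ 19;  128^6 ≡ 225;  128^12 ≡ 211;  128^23 ≡ 60;  128^46 ≡ 276;  128^69 ≡ 217;  128^92 ≡ 1.
Smallest exponent giving 1 is 92.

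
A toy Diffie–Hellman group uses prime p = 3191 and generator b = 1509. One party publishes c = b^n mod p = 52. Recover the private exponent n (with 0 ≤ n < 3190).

1639

Baby-step giant-step with m = ceil(sqrt(3190)) = 57.
Baby table (1509^j mod 3191 for j=0..56):
  0:1  1:1509  2:1898  3:1755  4:2956  5:2777  6:710  7:2405
  8:978  9:1560  10:2273  11:2823  12:3113  13:365  14:1933  15:323
  16:2375  17:382  18:2058  19:679  20:300  21:2769  22:1402  23:3176
  24:2893  25:249  26:2394  27:334  28:3019  29:2114  30:2217  31:1285
  32:2128  33:1006  34:2329  35:1170  36:907  37:2915  38:1537  39:2667
  40:652  41:1040  42:2579  43:1882  44:3139  45:1307  46:225  47:1279
  48:2647  49:2382  50:1372  51:2580  52:200  53:1846  54:3062  55:3181
  56:865
Giant step factor: 1509^(-57) ≡ 3018 (mod 3191).
Scan 52·3018^i mod 3191 for i = 0, 1, …:
  i=0: 52   i=1: 577   i=2: 2291   i=3: 2532
  i=4: 2322   i=5: 360   i=6: 1540   i=7: 1624
  i=8: 3047   i=9: 2575     …   i=27: 2885
  i=28: 1882
Match at i=28, j=43: n = 28·57 + 43 = 1639.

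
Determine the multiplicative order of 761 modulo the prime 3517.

The order of 761 must divide p − 1 = 3516 = 2^2 · 3 · 293.
Divisors: 1, 2, 3, 4, 6, 12, 293, 586, 879, 1172, 1758, 3516.
Check each in increasing order: 761^1 ≡ 761;  761^2 ≡ 2333;  761^3 ≡ 2845;  761^4 ≡ 2090;  761^6 ≡ 1408;  761^12 ≡ 2393;  761^293 ≡ 3259;  761^586 ≡ 3258;  761^879 ≡ 3516;  761^1172 ≡ 258;  761^1758 ≡ 1.
Smallest exponent giving 1 is 1758.

1758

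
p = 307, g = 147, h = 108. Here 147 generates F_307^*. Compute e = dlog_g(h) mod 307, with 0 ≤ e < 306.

105

Baby-step giant-step with m = ceil(sqrt(306)) = 18.
Baby table (147^j mod 307 for j=0..17):
  0:1  1:147  2:119  3:301  4:39  5:207  6:36  7:73
  8:293  9:91  10:176  11:84  12:68  13:172  14:110  15:206
  16:196  17:261
Giant step factor: 147^(-18) ≡ 115 (mod 307).
Scan 108·115^i mod 307 for i = 0, 1, …:
  i=0: 108   i=1: 140   i=2: 136   i=3: 290
  i=4: 194   i=5: 206
Match at i=5, j=15: e = 5·18 + 15 = 105.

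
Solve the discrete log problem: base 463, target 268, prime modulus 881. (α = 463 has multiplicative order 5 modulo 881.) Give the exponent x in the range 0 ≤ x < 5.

Successive powers of 463 modulo 881:
  463^0=1  463^1=463  463^2=286  463^3=268
So 463^3 ≡ 268 (mod 881), giving x = 3.

3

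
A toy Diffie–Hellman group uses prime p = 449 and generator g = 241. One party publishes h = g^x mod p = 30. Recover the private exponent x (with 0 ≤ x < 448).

317

Baby-step giant-step with m = ceil(sqrt(448)) = 22.
Baby table (241^j mod 449 for j=0..21):
  0:1  1:241  2:160  3:395  4:7  5:340  6:222  7:71
  8:49  9:135  10:207  11:48  12:343  13:47  14:102  15:336
  16:156  17:329  18:265  19:107  20:194  21:58
Giant step factor: 241^(-22) ≡ 137 (mod 449).
Scan 30·137^i mod 449 for i = 0, 1, …:
  i=0: 30   i=1: 69   i=2: 24   i=3: 145
  i=4: 109   i=5: 116   i=6: 177   i=7: 3
  i=8: 411   i=9: 182     …   i=13: 332
  i=14: 135
Match at i=14, j=9: x = 14·22 + 9 = 317.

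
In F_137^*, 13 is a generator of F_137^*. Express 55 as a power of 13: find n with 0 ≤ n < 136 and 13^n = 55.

Baby-step giant-step with m = ceil(sqrt(136)) = 12.
Baby table (13^j mod 137 for j=0..11):
  0:1  1:13  2:32  3:5  4:65  5:23  6:25  7:51
  8:115  9:125  10:118  11:27
Giant step factor: 13^(-12) ≡ 121 (mod 137).
Scan 55·121^i mod 137 for i = 0, 1, …:
  i=0: 55   i=1: 79   i=2: 106   i=3: 85
  i=4: 10   i=5: 114   i=6: 94   i=7: 3
  i=8: 89   i=9: 83   i=10: 42   i=11: 13
Match at i=11, j=1: n = 11·12 + 1 = 133.

133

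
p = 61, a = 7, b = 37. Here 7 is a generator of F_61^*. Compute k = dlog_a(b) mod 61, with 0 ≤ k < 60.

Baby-step giant-step with m = ceil(sqrt(60)) = 8.
Baby table (7^j mod 61 for j=0..7):
  0:1  1:7  2:49  3:38  4:22  5:32  6:41  7:43
Giant step factor: 7^(-8) ≡ 15 (mod 61).
Scan 37·15^i mod 61 for i = 0, 1, …:
  i=0: 37   i=1: 6   i=2: 29   i=3: 8
  i=4: 59   i=5: 31   i=6: 38
Match at i=6, j=3: k = 6·8 + 3 = 51.

51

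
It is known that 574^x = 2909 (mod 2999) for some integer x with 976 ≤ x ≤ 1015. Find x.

Compute 574^976 mod 2999 = 2444, then multiply by 574 repeatedly:
  574^976=2444  574^977=2323  574^978=1846  574^979=957  574^980=501
  574^981=2669  574^982=2516  574^983=1665  574^984=2028  574^985=460
  574^986=128  574^987=1496  574^988=990  574^989=1449  574^990=1003
  574^991=2913  574^992=1619  574^993=2615  574^994=1510  574^995=29
  574^996=1651  574^997=2989  574^998=258  574^999=1141  574^1000=1152
  574^1001=1468  574^1002=2912  574^1003=1045  574^1004=30  574^1005=2225
  574^1006=2575  574^1007=2542  574^1008=1594  574^1009=261  574^1010=2863
  574^1011=2909
Found 2909 at exponent 1011.

1011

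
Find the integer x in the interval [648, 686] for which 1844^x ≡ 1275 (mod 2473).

Compute 1844^648 mod 2473 = 1191, then multiply by 1844 repeatedly:
  1844^648=1191  1844^649=180  1844^650=538  1844^651=399  1844^652=1275
Found 1275 at exponent 652.

652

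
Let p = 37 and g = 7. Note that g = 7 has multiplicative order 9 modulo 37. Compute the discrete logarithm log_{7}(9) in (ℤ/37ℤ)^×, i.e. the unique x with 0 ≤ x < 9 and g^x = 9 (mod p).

5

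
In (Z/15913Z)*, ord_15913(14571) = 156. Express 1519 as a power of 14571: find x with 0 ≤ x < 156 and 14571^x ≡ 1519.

Baby-step giant-step with m = ceil(sqrt(156)) = 13.
Baby table (14571^j mod 15913 for j=0..12):
  0:1  1:14571  2:2795  3:4578  4:14655  5:1458  6:663  7:1382
  8:7177  9:11744  10:9335  11:11874  12:9918
Giant step factor: 14571^(-13) ≡ 6379 (mod 15913).
Scan 1519·6379^i mod 15913 for i = 0, 1, …:
  i=0: 1519   i=1: 14597   i=2: 7300   i=3: 5262
  i=4: 5781   i=5: 6578   i=6: 14394   i=7: 1316
  i=8: 8613   i=9: 10651   i=10: 10132   i=11: 9335
Match at i=11, j=10: x = 11·13 + 10 = 153.

153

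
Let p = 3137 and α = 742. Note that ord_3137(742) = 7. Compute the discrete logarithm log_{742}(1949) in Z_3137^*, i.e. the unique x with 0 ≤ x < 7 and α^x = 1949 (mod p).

Successive powers of 742 modulo 3137:
  742^0=1  742^1=742  742^2=1589  742^3=2663  742^4=2773  742^5=2831
  742^6=1949
So 742^6 ≡ 1949 (mod 3137), giving x = 6.

6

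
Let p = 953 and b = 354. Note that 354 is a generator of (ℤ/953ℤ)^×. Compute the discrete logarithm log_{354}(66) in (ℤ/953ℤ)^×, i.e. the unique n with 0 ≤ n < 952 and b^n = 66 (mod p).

Baby-step giant-step with m = ceil(sqrt(952)) = 31.
Baby table (354^j mod 953 for j=0..30):
  0:1  1:354  2:473  3:667  4:727  5:48  6:791  7:785
  8:567  9:588  10:398  11:801  12:513  13:532  14:587  15:44
  16:328  17:799  18:758  19:539  20:206  21:496  22:232  23:170
  24:141  25:358  26:936  27:653  28:536  29:97  30:30
Giant step factor: 354^(-31) ≡ 160 (mod 953).
Scan 66·160^i mod 953 for i = 0, 1, …:
  i=0: 66   i=1: 77   i=2: 884   i=3: 396
  i=4: 462   i=5: 539
Match at i=5, j=19: n = 5·31 + 19 = 174.

174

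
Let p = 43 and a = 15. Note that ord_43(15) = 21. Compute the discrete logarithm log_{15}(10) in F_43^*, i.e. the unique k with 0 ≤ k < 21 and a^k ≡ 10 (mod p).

Successive powers of 15 modulo 43:
  15^0=1  15^1=15  15^2=10
So 15^2 ≡ 10 (mod 43), giving k = 2.

2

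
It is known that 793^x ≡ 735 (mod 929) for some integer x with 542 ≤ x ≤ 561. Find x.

Compute 793^542 mod 929 = 760, then multiply by 793 repeatedly:
  793^542=760  793^543=688  793^544=261  793^545=735
Found 735 at exponent 545.

545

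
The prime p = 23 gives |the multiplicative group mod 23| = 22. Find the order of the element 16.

11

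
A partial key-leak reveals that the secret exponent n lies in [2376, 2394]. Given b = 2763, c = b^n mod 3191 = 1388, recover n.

Compute 2763^2376 mod 3191 = 1388, then multiply by 2763 repeatedly:
  2763^2376=1388
Found 1388 at exponent 2376.

2376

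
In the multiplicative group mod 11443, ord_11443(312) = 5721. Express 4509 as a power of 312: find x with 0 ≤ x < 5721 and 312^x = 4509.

3940

Baby-step giant-step with m = ceil(sqrt(5721)) = 76.
Baby table (312^j mod 11443 for j=0..75):
  0:1  1:312  2:5800  3:1606  4:9023  5:198  6:4561  7:4100
  8:9027  9:1446  10:4875  11:10524  12:10790  13:2238  14:233  15:4038
  16:1126  17:8022  18:8290  19:362  20:9957  21:5531  22:9222  23:5071
  24:3018  25:3290  26:8053  27:6519  28:8517  29:2528  30:10612  31:3917
  32:9146  33:4245  34:8495  35:7107  36:8885  37:2914  38:5171  39:11332
  40:11140  41:8451  42:4822  43:5431  44:908  45:8664  46:2620  47:4987
  48:11139  49:8139  50:10465  51:3825  52:3328  53:8466  54:9502  55:887
  56:2112  57:6693  58:5590  59:4744  60:3981  61:6228  62:9269  63:8292
  64:986  65:10114  66:8743  67:4382  68:5467  69:697  70:47  71:3221
  72:9411  73:6824  74:690  75:9306
Giant step factor: 312^(-76) ≡ 8843 (mod 11443).
Scan 4509·8843^i mod 11443 for i = 0, 1, …:
  i=0: 4509   i=1: 5675   i=2: 6470   i=3: 10653
  i=4: 5703   i=5: 2328   i=6: 547   i=7: 8175
  i=8: 6094   i=9: 4155     …   i=50: 2209
  i=51: 986
Match at i=51, j=64: x = 51·76 + 64 = 3940.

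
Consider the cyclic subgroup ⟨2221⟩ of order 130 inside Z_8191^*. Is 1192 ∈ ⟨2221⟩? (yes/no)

no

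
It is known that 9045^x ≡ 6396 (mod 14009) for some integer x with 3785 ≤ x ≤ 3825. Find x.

3805

Compute 9045^3785 mod 14009 = 13101, then multiply by 9045 repeatedly:
  9045^3785=13101  9045^3786=10423  9045^3787=9474  9045^3788=13286  9045^3789=2668
  9045^3790=8562  9045^3791=1538  9045^3792=273  9045^3793=3701  9045^3794=8044
  9045^3795=9243  9045^3796=11232  9045^3797=172  9045^3798=741  9045^3799=6043
  9045^3800=9826  9045^3801=3074  9045^3802=10474  9045^3803=8472  9045^3804=10
  9045^3805=6396
Found 6396 at exponent 3805.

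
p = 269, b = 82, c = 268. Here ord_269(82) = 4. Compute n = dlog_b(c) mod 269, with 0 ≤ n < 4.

2

Successive powers of 82 modulo 269:
  82^0=1  82^1=82  82^2=268
So 82^2 ≡ 268 (mod 269), giving n = 2.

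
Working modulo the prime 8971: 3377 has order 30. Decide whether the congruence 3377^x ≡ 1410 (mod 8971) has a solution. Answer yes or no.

no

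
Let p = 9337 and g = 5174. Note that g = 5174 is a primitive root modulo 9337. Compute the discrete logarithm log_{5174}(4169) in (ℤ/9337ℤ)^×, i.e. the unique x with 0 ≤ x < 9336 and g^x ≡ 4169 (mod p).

Baby-step giant-step with m = ceil(sqrt(9336)) = 97.
Baby table (5174^j mod 9337 for j=0..96):
  0:1  1:5174  2:1097  3:8319  4:8273  5:3694  6:9254  7:60
  8:2319  9:461  10:4279  11:1519  12:6889  13:4357  14:3600  15:8422
  16:8986  17:4641  18:7107  19:2512  20:9321  21:1249  22:1122  23:6951
  24:7687  25:6255  26:1328  27:8377  28:244  29:1961  30:6232  31:3707
  32:1820  33:4984  34:7759  35:5303  36:5616  37:440  38:7669  39:6493
  40:256  41:8027  42:722  43:828  44:7726  45:2627  46:6763  47:6023
  48:5433  49:5972  50:2995  51:6047  52:8228  53:4289  54:6574  55:8522
  56:3514  57:2297  58:8014  59:8156  60:5241  61:2286  62:7122  63:5426
  64:7102  65:4653  66:3836  67:6339  68:6442  69:7155  70:8102  71:5955
  72:8407  73:6072  74:6860  75:3703  76:9135  77:596  78:2494  79:222
  80:177  81:772  82:7429  83:6554  84:7749  85:248  86:3983  87:1283
  88:8972  89:6901  90:1086  91:7427  92:5543  93:5555  94:2284  95:6111
  96:3232
Giant step factor: 5174^(-97) ≡ 4082 (mod 9337).
Scan 4169·4082^i mod 9337 for i = 0, 1, …:
  i=0: 4169   i=1: 5844   i=2: 8510   i=3: 4180
  i=4: 4061   i=5: 3827   i=6: 1013   i=7: 8112
  i=8: 4182   i=9: 2888     …   i=32: 1841
  i=33: 8014
Match at i=33, j=58: x = 33·97 + 58 = 3259.

3259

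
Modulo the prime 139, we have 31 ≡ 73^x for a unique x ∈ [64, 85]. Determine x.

80

Compute 73^64 mod 139 = 49, then multiply by 73 repeatedly:
  73^64=49  73^65=102  73^66=79  73^67=68  73^68=99
  73^69=138  73^70=66  73^71=92  73^72=44  73^73=15
  73^74=122  73^75=10  73^76=35  73^77=53  73^78=116
  73^79=128  73^80=31
Found 31 at exponent 80.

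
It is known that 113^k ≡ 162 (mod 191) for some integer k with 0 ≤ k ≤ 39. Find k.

34

Compute 113^0 mod 191 = 1, then multiply by 113 repeatedly:
  113^0=1  113^1=113  113^2=163  113^3=83  113^4=20
  113^5=159  113^6=13  113^7=132  113^8=18  113^9=124
  113^10=69  113^11=157  113^12=169  113^13=188  113^14=43
  113^15=84  113^16=133  113^17=131  113^18=96  113^19=152
  113^20=177  113^21=137  113^22=10  113^23=175  113^24=102
  113^25=66  113^26=9  113^27=62  113^28=130  113^29=174
  113^30=180  113^31=94  113^32=117  113^33=42  113^34=162
Found 162 at exponent 34.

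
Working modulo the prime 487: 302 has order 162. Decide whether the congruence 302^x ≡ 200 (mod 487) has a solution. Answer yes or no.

yes

200 ∈ ⟨302⟩ iff 200^162 ≡ 1 (mod 487), since |⟨302⟩| = 162.
200^162 mod 487 = 1.
Since 1 = 1, 200 lies in the subgroup.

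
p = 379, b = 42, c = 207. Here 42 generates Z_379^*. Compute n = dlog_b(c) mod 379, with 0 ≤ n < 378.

290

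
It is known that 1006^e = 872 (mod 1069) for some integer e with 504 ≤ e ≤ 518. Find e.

515

Compute 1006^504 mod 1069 = 300, then multiply by 1006 repeatedly:
  1006^504=300  1006^505=342  1006^506=903  1006^507=837  1006^508=719
  1006^509=670  1006^510=550  1006^511=627  1006^512=52  1006^513=1000
  1006^514=71  1006^515=872
Found 872 at exponent 515.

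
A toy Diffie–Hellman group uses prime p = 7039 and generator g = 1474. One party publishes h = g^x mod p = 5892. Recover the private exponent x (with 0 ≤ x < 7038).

Baby-step giant-step with m = ceil(sqrt(7038)) = 84.
Baby table (1474^j mod 7039 for j=0..83):
  0:1  1:1474  2:4664  3:4672  4:2386  5:4503  6:6684  7:4655
  8:5484  9:2644  10:4689  11:6327  12:6362  13:1640  14:2983  15:4606
  16:3648  17:6395  18:1009  19:2037  20:3924  21:4957  22:136  23:3372
  24:794  25:1882  26:702  27:15  28:993  29:6609  30:6729  31:595
  32:4194  33:1714  34:6474  35:4831  36:4465  37:6984  38:3398  39:3923
  40:3483  41:2511  42:5739  43:5447  44:4418  45:1057  46:2399  47:2548
  48:3965  49:2040  50:1307  51:4871  52:74  53:3491  54:225  55:817
  56:589  57:2389  58:1886  59:6598  60:4593  61:5603  62:2075  63:3624
  64:6214  65:1697  66:2533  67:2972  68:2470  69:1617  70:4276  71:2919
  72:1777  73:790  74:3025  75:3163  76:2444  77:5527  78:2675  79:1110
  80:3092  81:3375  82:5216  83:1796
Giant step factor: 1474^(-84) ≡ 11 (mod 7039).
Scan 5892·11^i mod 7039 for i = 0, 1, …:
  i=0: 5892   i=1: 1461   i=2: 1993   i=3: 806
  i=4: 1827   i=5: 6019   i=6: 2858   i=7: 3282
  i=8: 907   i=9: 2938     …   i=52: 4881
  i=53: 4418
Match at i=53, j=44: x = 53·84 + 44 = 4496.

4496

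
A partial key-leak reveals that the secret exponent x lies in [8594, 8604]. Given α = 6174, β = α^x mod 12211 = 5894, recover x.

8602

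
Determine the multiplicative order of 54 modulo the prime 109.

The order of 54 must divide p − 1 = 108 = 2^2 · 3^3.
Divisors: 1, 2, 3, 4, 6, 9, 12, 18, 27, 36, 54, 108.
Check each in increasing order: 54^1 ≡ 54;  54^2 ≡ 82;  54^3 ≡ 68;  54^4 ≡ 75;  54^6 ≡ 46;  54^9 ≡ 76;  54^12 ≡ 45;  54^18 ≡ 108;  54^27 ≡ 33;  54^36 ≡ 1.
Smallest exponent giving 1 is 36.

36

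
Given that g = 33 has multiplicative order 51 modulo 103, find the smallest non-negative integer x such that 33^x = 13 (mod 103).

Baby-step giant-step with m = ceil(sqrt(51)) = 8.
Baby table (33^j mod 103 for j=0..7):
  0:1  1:33  2:59  3:93  4:82  5:28  6:100  7:4
Giant step factor: 33^(-8) ≡ 32 (mod 103).
Scan 13·32^i mod 103 for i = 0, 1, …:
  i=0: 13   i=1: 4
Match at i=1, j=7: x = 1·8 + 7 = 15.

15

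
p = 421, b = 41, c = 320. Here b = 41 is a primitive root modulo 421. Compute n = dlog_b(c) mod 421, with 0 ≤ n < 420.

332

Baby-step giant-step with m = ceil(sqrt(420)) = 21.
Baby table (41^j mod 421 for j=0..20):
  0:1  1:41  2:418  3:298  4:9  5:369  6:394  7:156
  8:81  9:374  10:178  11:141  12:308  13:419  14:339  15:6
  16:246  17:403  18:104  19:54  20:109
Giant step factor: 41^(-21) ≡ 408 (mod 421).
Scan 320·408^i mod 421 for i = 0, 1, …:
  i=0: 320   i=1: 50   i=2: 192   i=3: 30
  i=4: 31   i=5: 18   i=6: 187   i=7: 95
  i=8: 28   i=9: 57     …   i=14: 390
  i=15: 403
Match at i=15, j=17: n = 15·21 + 17 = 332.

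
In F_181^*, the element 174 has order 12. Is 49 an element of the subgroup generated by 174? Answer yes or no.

⟨174⟩ has order 12; its elements mod 181 are {1, 7, 19, 26, 48, 49, 132, 133, 155, 162, 174, 180}.
49 is in this set.

yes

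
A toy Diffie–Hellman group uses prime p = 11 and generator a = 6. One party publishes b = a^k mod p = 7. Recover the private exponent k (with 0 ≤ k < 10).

3

Successive powers of 6 modulo 11:
  6^0=1  6^1=6  6^2=3  6^3=7
So 6^3 ≡ 7 (mod 11), giving k = 3.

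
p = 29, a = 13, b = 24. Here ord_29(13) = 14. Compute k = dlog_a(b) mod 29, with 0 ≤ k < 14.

2

Successive powers of 13 modulo 29:
  13^0=1  13^1=13  13^2=24
So 13^2 ≡ 24 (mod 29), giving k = 2.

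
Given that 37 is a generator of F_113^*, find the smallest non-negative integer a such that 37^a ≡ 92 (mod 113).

Baby-step giant-step with m = ceil(sqrt(112)) = 11.
Baby table (37^j mod 113 for j=0..10):
  0:1  1:37  2:13  3:29  4:56  5:38  6:50  7:42
  8:85  9:94  10:88
Giant step factor: 37^(-11) ≡ 43 (mod 113).
Scan 92·43^i mod 113 for i = 0, 1, …:
  i=0: 92   i=1: 1
Match at i=1, j=0: a = 1·11 + 0 = 11.

11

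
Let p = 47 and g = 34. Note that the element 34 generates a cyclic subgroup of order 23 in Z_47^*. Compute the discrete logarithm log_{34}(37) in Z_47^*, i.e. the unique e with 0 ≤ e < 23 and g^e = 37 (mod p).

Successive powers of 34 modulo 47:
  34^0=1  34^1=34  34^2=28  34^3=12  34^4=32  34^5=7
  34^6=3  34^7=8  34^8=37
So 34^8 ≡ 37 (mod 47), giving e = 8.

8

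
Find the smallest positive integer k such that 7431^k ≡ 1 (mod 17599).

838

The order of 7431 must divide p − 1 = 17598 = 2 · 3 · 7 · 419.
Divisors: 1, 2, 3, 6, 7, 14, 21, 42, 419, 838, 1257, 2514, 2933, 5866, 8799, 17598.
Check each in increasing order: 7431^1 ≡ 7431;  7431^2 ≡ 11698;  7431^3 ≡ 6377;  7431^6 ≡ 12439;  7431^7 ≡ 4261;  7431^14 ≡ 11552;  7431^21 ≡ 16268;  7431^42 ≡ 11661;  7431^419 ≡ 17598;  7431^838 ≡ 1.
Smallest exponent giving 1 is 838.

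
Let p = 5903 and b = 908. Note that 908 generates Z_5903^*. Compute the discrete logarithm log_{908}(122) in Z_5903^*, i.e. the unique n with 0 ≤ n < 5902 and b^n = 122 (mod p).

458

Baby-step giant-step with m = ceil(sqrt(5902)) = 77.
Baby table (908^j mod 5903 for j=0..76):
  0:1  1:908  2:3947  3:755  4:792  5:4873  6:3337  7:1757
  8:1546  9:4757  10:4263  11:4339  12:2511  13:1430  14:5683  15:942
  16:5304  17:5087  18:2850  19:2286  20:3735  21:3058  22:2254  23:4194
  24:717  25:1706  26:2462  27:4162  28:1176  29:5268  30:1914  31:2430
  32:4621  33:4738  34:4720  35:182  36:5875  37:4091  38:1641  39:2472
  40:1436  41:5228  42:1012  43:3931  44:3936  45:2573  46:4599  47:2471
  48:528  49:1281  50:257  51:3139  52:4966  53:5139  54:2842  55:925
  56:1674  57:2921  58:1821  59:628  60:3536  61:5359  62:1900  63:1524
  64:2490  65:71  66:5438  67:2796  68:478  69:3105  70:3609  71:807
  72:784  73:3512  74:1276  75:1620  76:1113
Giant step factor: 908^(-77) ≡ 2384 (mod 5903).
Scan 122·2384^i mod 5903 for i = 0, 1, …:
  i=0: 122   i=1: 1601   i=2: 3446   i=3: 4191
  i=4: 3468   i=5: 3512
Match at i=5, j=73: n = 5·77 + 73 = 458.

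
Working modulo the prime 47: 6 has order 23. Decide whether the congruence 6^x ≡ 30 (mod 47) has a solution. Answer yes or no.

⟨6⟩ has order 23; its elements mod 47 are {1, 2, 3, 4, 6, 7, 8, 9, 12, 14, 16, 17, 18, 21, 24, 25, 27, 28, 32, 34, 36, 37, 42}.
30 is not in this set.

no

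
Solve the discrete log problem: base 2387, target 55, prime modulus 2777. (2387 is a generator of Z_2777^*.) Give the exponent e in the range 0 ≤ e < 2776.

175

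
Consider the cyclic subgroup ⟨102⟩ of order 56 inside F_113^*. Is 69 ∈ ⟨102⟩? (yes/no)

yes

69 ∈ ⟨102⟩ iff 69^56 ≡ 1 (mod 113), since |⟨102⟩| = 56.
69^56 mod 113 = 1.
Since 1 = 1, 69 lies in the subgroup.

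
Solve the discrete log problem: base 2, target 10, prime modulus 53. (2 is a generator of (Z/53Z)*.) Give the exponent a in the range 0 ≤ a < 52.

48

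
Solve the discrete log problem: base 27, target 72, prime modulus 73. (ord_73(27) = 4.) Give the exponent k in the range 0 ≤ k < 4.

2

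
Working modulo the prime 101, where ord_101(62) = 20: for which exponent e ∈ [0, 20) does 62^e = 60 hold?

7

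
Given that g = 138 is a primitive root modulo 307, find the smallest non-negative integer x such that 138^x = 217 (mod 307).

191

Baby-step giant-step with m = ceil(sqrt(306)) = 18.
Baby table (138^j mod 307 for j=0..17):
  0:1  1:138  2:10  3:152  4:100  5:292  6:79  7:157
  8:176  9:35  10:225  11:43  12:101  13:123  14:89  15:2
  16:276  17:20
Giant step factor: 138^(-18) ≡ 102 (mod 307).
Scan 217·102^i mod 307 for i = 0, 1, …:
  i=0: 217   i=1: 30   i=2: 297   i=3: 208
  i=4: 33   i=5: 296   i=6: 106   i=7: 67
  i=8: 80   i=9: 178   i=10: 43
Match at i=10, j=11: x = 10·18 + 11 = 191.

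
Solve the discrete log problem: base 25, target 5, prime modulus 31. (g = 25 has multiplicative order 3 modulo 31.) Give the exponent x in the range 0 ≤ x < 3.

2

Successive powers of 25 modulo 31:
  25^0=1  25^1=25  25^2=5
So 25^2 ≡ 5 (mod 31), giving x = 2.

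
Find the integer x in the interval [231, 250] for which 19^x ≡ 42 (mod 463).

244

Compute 19^231 mod 463 = 462, then multiply by 19 repeatedly:
  19^231=462  19^232=444  19^233=102  19^234=86  19^235=245
  19^236=25  19^237=12  19^238=228  19^239=165  19^240=357
  19^241=301  19^242=163  19^243=319  19^244=42
Found 42 at exponent 244.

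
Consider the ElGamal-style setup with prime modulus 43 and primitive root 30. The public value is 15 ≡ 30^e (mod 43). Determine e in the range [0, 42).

10

Successive powers of 30 modulo 43:
  30^0=1  30^1=30  30^2=40  30^3=39  30^4=9  30^5=12
  30^6=16  30^7=7  30^8=38  30^9=22  30^10=15
So 30^10 ≡ 15 (mod 43), giving e = 10.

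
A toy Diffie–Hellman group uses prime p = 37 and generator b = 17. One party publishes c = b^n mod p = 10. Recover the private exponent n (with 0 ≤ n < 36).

24

Successive powers of 17 modulo 37:
  17^0=1  17^1=17  17^2=30  17^3=29  17^4=12  17^5=19
  17^6=27  17^7=15  17^8=33  17^9=6  17^10=28  17^11=32
  17^12=26  17^13=35  17^14=3  17^15=14  17^16=16  17^17=13
  17^18=36  17^19=20  17^20=7  17^21=8  17^22=25  17^23=18
  17^24=10
So 17^24 ≡ 10 (mod 37), giving n = 24.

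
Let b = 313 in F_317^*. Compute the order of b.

79

The order of 313 must divide p − 1 = 316 = 2^2 · 79.
Divisors: 1, 2, 4, 79, 158, 316.
Check each in increasing order: 313^1 ≡ 313;  313^2 ≡ 16;  313^4 ≡ 256;  313^79 ≡ 1.
Smallest exponent giving 1 is 79.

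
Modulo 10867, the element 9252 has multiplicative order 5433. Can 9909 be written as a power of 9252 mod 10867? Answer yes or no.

yes

9909 ∈ ⟨9252⟩ iff 9909^5433 ≡ 1 (mod 10867), since |⟨9252⟩| = 5433.
9909^5433 mod 10867 = 1.
Since 1 = 1, 9909 lies in the subgroup.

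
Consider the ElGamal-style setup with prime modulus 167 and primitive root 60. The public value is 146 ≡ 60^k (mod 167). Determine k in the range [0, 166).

125

Baby-step giant-step with m = ceil(sqrt(166)) = 13.
Baby table (60^j mod 167 for j=0..12):
  0:1  1:60  2:93  3:69  4:132  5:71  6:85  7:90
  8:56  9:20  10:31  11:23  12:44
Giant step factor: 60^(-13) ≡ 120 (mod 167).
Scan 146·120^i mod 167 for i = 0, 1, …:
  i=0: 146   i=1: 152   i=2: 37   i=3: 98
  i=4: 70   i=5: 50   i=6: 155   i=7: 63
  i=8: 45   i=9: 56
Match at i=9, j=8: k = 9·13 + 8 = 125.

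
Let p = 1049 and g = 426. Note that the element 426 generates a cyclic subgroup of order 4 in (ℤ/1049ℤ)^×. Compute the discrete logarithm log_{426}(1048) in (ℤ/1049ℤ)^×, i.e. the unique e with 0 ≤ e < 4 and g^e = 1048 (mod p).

2

Successive powers of 426 modulo 1049:
  426^0=1  426^1=426  426^2=1048
So 426^2 ≡ 1048 (mod 1049), giving e = 2.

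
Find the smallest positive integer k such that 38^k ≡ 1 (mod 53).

26

The order of 38 must divide p − 1 = 52 = 2^2 · 13.
Divisors: 1, 2, 4, 13, 26, 52.
Check each in increasing order: 38^1 ≡ 38;  38^2 ≡ 13;  38^4 ≡ 10;  38^13 ≡ 52;  38^26 ≡ 1.
Smallest exponent giving 1 is 26.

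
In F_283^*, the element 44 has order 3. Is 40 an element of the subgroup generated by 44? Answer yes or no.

40 ∈ ⟨44⟩ iff 40^3 ≡ 1 (mod 283), since |⟨44⟩| = 3.
40^3 mod 283 = 42.
Since 42 ≠ 1, 40 does not lie in the subgroup.

no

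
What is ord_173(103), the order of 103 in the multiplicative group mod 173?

The order of 103 must divide p − 1 = 172 = 2^2 · 43.
Divisors: 1, 2, 4, 43, 86, 172.
Check each in increasing order: 103^1 ≡ 103;  103^2 ≡ 56;  103^4 ≡ 22;  103^43 ≡ 80;  103^86 ≡ 172;  103^172 ≡ 1.
Smallest exponent giving 1 is 172.

172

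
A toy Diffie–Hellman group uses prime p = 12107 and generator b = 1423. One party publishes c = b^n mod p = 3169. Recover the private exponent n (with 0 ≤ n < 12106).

1420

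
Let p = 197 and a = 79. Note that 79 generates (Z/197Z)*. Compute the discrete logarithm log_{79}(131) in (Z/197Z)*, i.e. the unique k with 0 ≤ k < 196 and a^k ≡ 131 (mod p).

67

Baby-step giant-step with m = ceil(sqrt(196)) = 14.
Baby table (79^j mod 197 for j=0..13):
  0:1  1:79  2:134  3:145  4:29  5:124  6:143  7:68
  8:53  9:50  10:10  11:2  12:158  13:71
Giant step factor: 79^(-14) ≡ 161 (mod 197).
Scan 131·161^i mod 197 for i = 0, 1, …:
  i=0: 131   i=1: 12   i=2: 159   i=3: 186
  i=4: 2
Match at i=4, j=11: k = 4·14 + 11 = 67.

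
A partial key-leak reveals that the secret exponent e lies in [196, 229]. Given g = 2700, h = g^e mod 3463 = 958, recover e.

227

Compute 2700^196 mod 3463 = 577, then multiply by 2700 repeatedly:
  2700^196=577  2700^197=3013  2700^198=513  2700^199=3363  2700^200=114
  2700^201=3056  2700^202=2334  2700^203=2603  2700^204=1673  2700^205=1348
  2700^206=3450  2700^207=2993  2700^208=1921  2700^209=2589  2700^210=1966
  2700^211=2884  2700^212=1976  2700^213=2180  2700^214=2363  2700^215=1254
  2700^216=2449  2700^217=1433  2700^218=929  2700^219=1088  2700^220=976
  2700^221=3320  2700^222=1756  2700^223=353  2700^224=775  2700^225=848
  2700^226=557  2700^227=958
Found 958 at exponent 227.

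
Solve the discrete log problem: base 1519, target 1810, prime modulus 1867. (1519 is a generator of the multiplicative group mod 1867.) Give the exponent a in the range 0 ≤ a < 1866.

Baby-step giant-step with m = ceil(sqrt(1866)) = 44.
Baby table (1519^j mod 1867 for j=0..43):
  0:1  1:1519  2:1616  3:1466  4:1390  5:1700  6:239  7:843
  8:1622  9:1245  10:1751  11:1161  12:1111  13:1708  14:1189  15:702
  16:281  17:1163  18:415  19:1206  20:387  21:1615  22:1814  23:1641
  24:234  25:716  26:1010  27:1383  28:402  29:129  30:1783  31:1227
  32:547  33:78  34:861  35:959  36:461  37:134  38:43  39:1839
  40:409  41:1427  42:26  43:287
Giant step factor: 1519^(-44) ≡ 1318 (mod 1867).
Scan 1810·1318^i mod 1867 for i = 0, 1, …:
  i=0: 1810   i=1: 1421   i=2: 277   i=3: 1021
  i=4: 1438   i=5: 279   i=6: 1790   i=7: 1199
  i=8: 800   i=9: 1412   i=10: 1484   i=11: 1163
Match at i=11, j=17: a = 11·44 + 17 = 501.

501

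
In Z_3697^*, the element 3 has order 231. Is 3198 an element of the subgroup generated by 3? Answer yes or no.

3198 ∈ ⟨3⟩ iff 3198^231 ≡ 1 (mod 3697), since |⟨3⟩| = 231.
3198^231 mod 3697 = 1.
Since 1 = 1, 3198 lies in the subgroup.

yes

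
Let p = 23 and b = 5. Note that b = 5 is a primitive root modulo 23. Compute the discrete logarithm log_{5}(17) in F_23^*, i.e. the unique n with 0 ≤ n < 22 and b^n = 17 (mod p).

Successive powers of 5 modulo 23:
  5^0=1  5^1=5  5^2=2  5^3=10  5^4=4  5^5=20
  5^6=8  5^7=17
So 5^7 ≡ 17 (mod 23), giving n = 7.

7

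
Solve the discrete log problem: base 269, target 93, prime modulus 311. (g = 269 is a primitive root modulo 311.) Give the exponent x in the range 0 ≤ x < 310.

Baby-step giant-step with m = ceil(sqrt(310)) = 18.
Baby table (269^j mod 311 for j=0..17):
  0:1  1:269  2:209  3:241  4:141  5:298  6:235  7:82
  8:288  9:33  10:169  11:55  12:178  13:299  14:193  15:291
  16:218  17:174
Giant step factor: 269^(-18) ≡ 2 (mod 311).
Scan 93·2^i mod 311 for i = 0, 1, …:
  i=0: 93   i=1: 186   i=2: 61   i=3: 122
  i=4: 244   i=5: 177   i=6: 43   i=7: 86
  i=8: 172   i=9: 33
Match at i=9, j=9: x = 9·18 + 9 = 171.

171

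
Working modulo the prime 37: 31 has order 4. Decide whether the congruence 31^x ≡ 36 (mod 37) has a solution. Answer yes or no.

⟨31⟩ has order 4; its elements mod 37 are {1, 6, 31, 36}.
36 is in this set.

yes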